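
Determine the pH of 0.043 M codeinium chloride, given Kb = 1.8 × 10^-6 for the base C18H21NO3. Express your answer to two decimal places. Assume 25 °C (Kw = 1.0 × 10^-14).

C18H22NO3+ is the conjugate acid of the weak base C18H21NO3.
Ka = Kw/Kb = 1.0×10^-14 / 1.8 × 10^-6 = 5.56 × 10^-9
Ka = x²/(0.043 − x) = 5.56 × 10^-9
Assume x ≪ 0.043: x ≈ √(5.56 × 10^-9 × 0.043) = 1.55 × 10^-5 M
Check: 0.036% ionized — well under 5%, approximation valid.
pH = −log(1.55 × 10^-5) = 4.81

pH = 4.81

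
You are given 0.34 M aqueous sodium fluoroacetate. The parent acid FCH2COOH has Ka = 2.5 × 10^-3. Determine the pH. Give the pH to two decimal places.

FCH2COO- is the conjugate base of the weak acid FCH2COOH.
Kb = Kw/Ka = 1.0×10^-14 / 2.5 × 10^-3 = 4.00 × 10^-12
From the ICE table, Kb = [OH-]²/(0.34 − [OH-]) = 4.00 × 10^-12.
Since Kb ≪ C₀, [OH-] ≈ √(Kb·C₀) = 1.17 × 10^-6 M.
pOH = 5.93, so pH = 14.00 − pOH = 8.07

pH = 8.07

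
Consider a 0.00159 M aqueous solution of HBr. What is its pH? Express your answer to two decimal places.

pH = 2.80

HBr is a strong acid and dissociates completely, so [H+] = 0.00159 M.
pH = -log(0.00159) = 2.80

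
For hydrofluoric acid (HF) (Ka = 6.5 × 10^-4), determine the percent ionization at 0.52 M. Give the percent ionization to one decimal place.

3.5%

HF ⇌ F- + H+; let x = [H+] at equilibrium.
x ≈ √(Ka·C₀) = √(6.5 × 10^-4 × 0.52) = 1.84 × 10^-2 M
Fraction ionized = 1.84 × 10^-2 / 0.52 = 0.0354 → 3.5%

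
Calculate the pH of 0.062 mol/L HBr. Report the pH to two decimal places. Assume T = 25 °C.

HBr is a strong acid and dissociates completely, so [H+] = 0.062 M.
pH = -log(0.062) = 1.21

pH = 1.21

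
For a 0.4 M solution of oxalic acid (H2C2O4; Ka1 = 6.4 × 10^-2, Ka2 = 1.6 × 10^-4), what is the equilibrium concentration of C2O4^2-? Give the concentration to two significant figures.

1.6 × 10^-4 M

First ionization gives [H+] ≈ [HC2O4-] = 1.31 × 10^-1 M.
Second step: Ka2 = [H+][C2O4^2-]/[HC2O4-] ≈ [C2O4^2-] (since [H+] ≈ [HC2O4-]).
So [C2O4^2-] ≈ Ka2.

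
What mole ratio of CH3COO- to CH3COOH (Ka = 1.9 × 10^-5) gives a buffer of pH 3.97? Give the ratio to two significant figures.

pKa = -log(1.9 × 10^-5) = 4.721
pH = pKa + log(r) ⇒ log(r) = 3.97 − 4.721 = -0.751
r = [CH3COO-]/[CH3COOH] = 10^(-0.751) = 0.177

ratio = 0.18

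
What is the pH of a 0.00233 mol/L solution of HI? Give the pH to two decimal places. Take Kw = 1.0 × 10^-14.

HI is a strong acid and dissociates completely, so [H+] = 0.00233 M.
pH = -log(0.00233) = 2.63

pH = 2.63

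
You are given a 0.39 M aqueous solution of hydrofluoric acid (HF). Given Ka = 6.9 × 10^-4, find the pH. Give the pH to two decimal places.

pH = 1.79

HF ⇌ F- + H+
From the ICE table, Ka = [H+]²/(0.39 − [H+]) = 6.9 × 10^-4.
Assume [H+] ≪ 0.39: [H+] ≈ √(6.9 × 10^-4 × 0.39) = 1.64 × 10^-2 M
Check: 4.2% ionized — well under 5%, approximation valid.
pH = −log[H+] = −log(1.64 × 10^-2) = 1.79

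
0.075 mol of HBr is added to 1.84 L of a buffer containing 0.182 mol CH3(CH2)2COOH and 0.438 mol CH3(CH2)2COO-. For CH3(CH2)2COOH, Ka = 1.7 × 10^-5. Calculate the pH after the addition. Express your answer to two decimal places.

Added H+ converts CH3(CH2)2COO- to CH3(CH2)2COOH: CH3(CH2)2COOH → 0.257 mol, CH3(CH2)2COO- → 0.363 mol.
pKa = −log(1.7 × 10^-5) = 4.770
pH = pKa + log([A⁻]/[HA]) = 4.770 + log(0.363/0.257) = 4.770 +0.150

pH = 4.92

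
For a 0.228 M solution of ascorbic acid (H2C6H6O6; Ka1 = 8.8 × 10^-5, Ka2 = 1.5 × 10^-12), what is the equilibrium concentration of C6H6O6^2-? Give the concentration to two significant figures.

1.5 × 10^-12 M

First ionization gives [H+] ≈ [HC6H6O6-] = 4.48 × 10^-3 M.
Second step: Ka2 = [H+][C6H6O6^2-]/[HC6H6O6-] ≈ [C6H6O6^2-] (since [H+] ≈ [HC6H6O6-]).
So [C6H6O6^2-] ≈ Ka2.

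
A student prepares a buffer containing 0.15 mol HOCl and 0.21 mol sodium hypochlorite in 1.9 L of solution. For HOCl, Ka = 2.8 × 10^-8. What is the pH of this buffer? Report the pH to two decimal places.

pH = 7.70

pKa = −log(2.8 × 10^-8) = 7.553
Using pH = pKa + log([base]/[acid]) with [base]/[acid] = 0.21/0.15:
pH = 7.553 + (+0.146) = 7.70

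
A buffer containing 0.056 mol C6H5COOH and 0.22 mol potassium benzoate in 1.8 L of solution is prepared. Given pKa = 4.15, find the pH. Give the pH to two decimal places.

pH = 4.74

Using pH = pKa + log([base]/[acid]) with [base]/[acid] = 0.22/0.056:
pH = 4.15 + (+0.594) = 4.74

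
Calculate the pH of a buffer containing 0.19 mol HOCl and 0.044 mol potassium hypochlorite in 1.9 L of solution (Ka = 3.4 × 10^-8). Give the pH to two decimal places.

pKa = −log(3.4 × 10^-8) = 7.469
Henderson–Hasselbalch: pH = pKa + log([OCl-]/[HOCl]) = 7.469 + log(0.044/0.19)
pH = 7.469 + (-0.635) = 6.83

pH = 6.83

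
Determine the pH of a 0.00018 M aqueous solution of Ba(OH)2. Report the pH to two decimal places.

pH = 10.56

Ba(OH)2 is a strong base (each formula unit releases 2 OH-); [OH-] = 0.00036 M.
pOH = -log(0.00036) = 3.44
pH = 14.00 - 3.44 = 10.56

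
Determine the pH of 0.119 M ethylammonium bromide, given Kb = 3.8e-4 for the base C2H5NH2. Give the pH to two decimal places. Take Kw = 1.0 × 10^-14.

C2H5NH3+ is the conjugate acid of the weak base C2H5NH2.
Ka = Kw/Kb = 1.0×10^-14 / 3.8 × 10^-4 = 2.63 × 10^-11
Ka = x²/(0.119 − x) = 2.63 × 10^-11
Since Ka ≪ C₀, x ≈ √(Ka·C₀) = 1.77 × 10^-6 M.
Check: 0.0015% ionized — well under 5%, approximation valid.
pH = −log[H+] = −log(1.77 × 10^-6) = 5.75

pH = 5.75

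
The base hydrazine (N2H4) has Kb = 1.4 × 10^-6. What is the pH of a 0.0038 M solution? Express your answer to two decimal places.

N2H4 + H2O ⇌ N2H5+ + OH-
Kb = [OH-]²/(0.0038 − [OH-]) = 1.4 × 10^-6
Since Kb ≪ C₀, [OH-] ≈ √(Kb·C₀) = 7.29 × 10^-5 M.
pOH = −log(7.29 × 10^-5) = 4.14; pH = 14.00 − 4.14 = 9.86

pH = 9.86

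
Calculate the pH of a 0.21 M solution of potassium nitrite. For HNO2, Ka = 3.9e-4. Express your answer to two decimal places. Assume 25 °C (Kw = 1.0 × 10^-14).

NO2- is the conjugate base of the weak acid HNO2.
Kb = Kw/Ka = 1.0×10^-14 / 3.9 × 10^-4 = 2.56 × 10^-11
From the ICE table, Kb = [OH-]²/(0.21 − [OH-]) = 2.56 × 10^-11.
Neglecting [OH-] in the denominator: [OH-] = √(2.56 × 10^-11 × 0.21) = 2.32 × 10^-6 M
pOH = −log(2.32 × 10^-6) = 5.63; pH = 14.00 − 5.63 = 8.37

pH = 8.37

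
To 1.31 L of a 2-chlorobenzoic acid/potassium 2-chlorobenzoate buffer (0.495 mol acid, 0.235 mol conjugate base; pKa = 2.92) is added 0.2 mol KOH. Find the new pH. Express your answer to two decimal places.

OH- converts ClC6H4COOH to ClC6H4COO-: ClC6H4COOH → 0.295 mol, ClC6H4COO- → 0.435 mol.
pH = pKa + log(n_ClC6H4COO-/n_ClC6H4COOH) = 2.92 + log(0.435/0.295) = 2.92 + (+0.169)

pH = 3.09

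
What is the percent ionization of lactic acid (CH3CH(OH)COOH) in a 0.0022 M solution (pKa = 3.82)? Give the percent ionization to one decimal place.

23.0%

CH3CH(OH)COOH ⇌ CH3CH(OH)COO- + H+; let x = [H+] at equilibrium.
Ka = 10^(−3.82) = 1.51 × 10^-4
Solve x² + 0.000151x − 3.32e-07 = 0 → x = 5.06 × 10^-4 M
% ionization = x/C₀ × 100% = 5.06 × 10^-4/0.0022 × 100% = 23.0%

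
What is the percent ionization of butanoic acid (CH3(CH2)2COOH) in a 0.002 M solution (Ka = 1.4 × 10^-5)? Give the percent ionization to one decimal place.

8.0%

CH3(CH2)2COOH ⇌ CH3(CH2)2COO- + H+; let x = [H+] at equilibrium.
Ka = x²/(C₀ − x); solving the quadratic gives x = 1.60 × 10^-4 M.
Fraction ionized = 1.60 × 10^-4 / 0.002 = 0.0800 → 8.0%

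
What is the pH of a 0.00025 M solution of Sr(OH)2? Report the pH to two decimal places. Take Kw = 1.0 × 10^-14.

pH = 10.70

Sr(OH)2 is a strong base (each formula unit releases 2 OH-); [OH-] = 0.0005 M.
pOH = -log(0.0005) = 3.30
pH = 14.00 - 3.30 = 10.70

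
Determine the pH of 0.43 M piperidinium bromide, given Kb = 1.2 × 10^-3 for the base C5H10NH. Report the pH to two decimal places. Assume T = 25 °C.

C5H10NH2+ is the conjugate acid of the weak base C5H10NH.
Ka = Kw/Kb = 1.0×10^-14 / 1.2 × 10^-3 = 8.33 × 10^-12
Let x = [H+] at equilibrium. Ka = x²/(0.43 − x).
Since Ka ≪ C₀, x ≈ √(Ka·C₀) = 1.89 × 10^-6 M.
pH = −log[H+] = −log(1.89 × 10^-6) = 5.72

pH = 5.72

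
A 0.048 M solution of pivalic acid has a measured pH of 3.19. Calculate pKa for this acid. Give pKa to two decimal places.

pKa = 5.06

[H+] = 10^(-3.19) = 6.46 × 10^-4 M
At equilibrium [HA] = 0.048 − 6.46 × 10^-4 = 4.74 × 10^-2 M
Ka = [H+][A-]/[HA] = (6.46 × 10^-4)² / 4.74 × 10^-2 = 8.80 × 10^-6
pKa = -log(8.80 × 10^-6) = 5.06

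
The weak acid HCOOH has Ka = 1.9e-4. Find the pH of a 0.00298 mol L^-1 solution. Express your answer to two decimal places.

HCOOH ⇌ HCOO- + H+
Ka = [H+]²/(0.00298 − [H+]) = 1.9 × 10^-4
[H+] is not negligible relative to C₀; solve [H+]² + 0.00019·[H+] − 5.66e-07 = 0.
[H+] = (−Ka + √(Ka² + 4·Ka·C₀))/2 = 6.63 × 10^-4 M
pH = −log(6.63 × 10^-4) = 3.18

pH = 3.18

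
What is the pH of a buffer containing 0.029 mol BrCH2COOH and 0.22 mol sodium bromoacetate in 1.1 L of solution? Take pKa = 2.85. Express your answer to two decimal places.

pH = 3.73

pH = pKa + log([A⁻]/[HA]) = 2.85 + log(0.22/0.029)
pH = 2.85 + (+0.880) = 3.73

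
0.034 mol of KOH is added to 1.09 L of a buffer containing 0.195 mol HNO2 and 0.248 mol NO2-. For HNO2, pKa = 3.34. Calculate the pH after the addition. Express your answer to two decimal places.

pH = 3.58

After neutralization: n(HNO2) = 0.161 mol, n(NO2-) = 0.282 mol.
Henderson–Hasselbalch with mole ratio 0.282/0.161: pH = 3.34 + (+0.243)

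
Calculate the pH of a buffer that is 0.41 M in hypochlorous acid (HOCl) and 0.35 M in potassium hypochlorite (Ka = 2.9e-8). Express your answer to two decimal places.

pKa = −log(2.9 × 10^-8) = 7.538
Using pH = pKa + log([base]/[acid]) with [base]/[acid] = 0.35/0.41:
pH = 7.538 + (-0.069) = 7.47

pH = 7.47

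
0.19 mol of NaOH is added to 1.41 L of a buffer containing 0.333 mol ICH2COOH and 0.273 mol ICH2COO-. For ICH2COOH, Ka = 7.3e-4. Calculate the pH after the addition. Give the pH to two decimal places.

pH = 3.65

After neutralization: n(ICH2COOH) = 0.143 mol, n(ICH2COO-) = 0.463 mol.
pKa = −log(7.3 × 10^-4) = 3.137
Henderson–Hasselbalch with mole ratio 0.463/0.143: pH = 3.137 + (+0.510)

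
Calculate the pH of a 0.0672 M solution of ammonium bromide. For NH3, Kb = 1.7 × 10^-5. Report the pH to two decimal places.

NH4+ is the conjugate acid of the weak base NH3.
Ka = Kw/Kb = 1.0×10^-14 / 1.7 × 10^-5 = 5.88 × 10^-10
From the ICE table, Ka = [H+]²/(0.0672 − [H+]) = 5.88 × 10^-10.
Since Ka ≪ C₀, [H+] ≈ √(Ka·C₀) = 6.29 × 10^-6 M.
([H+]/C₀ = 0.0094% < 5%, so the approximation holds.)
pH = −log[H+] = −log(6.29 × 10^-6) = 5.20

pH = 5.20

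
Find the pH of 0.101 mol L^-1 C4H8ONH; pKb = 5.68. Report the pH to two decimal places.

pH = 10.66

C4H8ONH + H2O ⇌ C4H8ONH2+ + OH-
Kb = 10^(−5.68) = 2.09 × 10^-6
Kb = [OH-]²/(0.101 − [OH-]) = 2.09 × 10^-6
Neglecting [OH-] in the denominator: [OH-] = √(2.09 × 10^-6 × 0.101) = 4.59 × 10^-4 M
Check: 0.45% ionized — well under 5%, approximation valid.
pOH = −log(4.59 × 10^-4) = 3.34; pH = 14.00 − 3.34 = 10.66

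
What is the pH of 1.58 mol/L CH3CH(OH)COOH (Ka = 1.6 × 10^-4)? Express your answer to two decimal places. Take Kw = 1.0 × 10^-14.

pH = 1.80

CH3CH(OH)COOH ⇌ CH3CH(OH)COO- + H+
From the ICE table, Ka = x²/(1.58 − x) = 1.6 × 10^-4.
Neglecting x in the denominator: x = √(1.6 × 10^-4 × 1.58) = 1.59 × 10^-2 M
pH = −log[H+] = −log(1.59 × 10^-2) = 1.80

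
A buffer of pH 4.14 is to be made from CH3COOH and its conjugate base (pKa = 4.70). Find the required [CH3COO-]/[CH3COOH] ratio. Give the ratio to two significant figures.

pH = pKa + log(r) ⇒ log(r) = 4.14 − 4.70 = -0.56
r = [CH3COO-]/[CH3COOH] = 10^(-0.56) = 0.275

ratio = 0.28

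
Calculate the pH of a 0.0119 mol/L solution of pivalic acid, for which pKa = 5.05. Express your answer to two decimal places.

pH = 3.49

(CH3)3CCOOH ⇌ (CH3)3CCOO- + H+
Ka = 10^(−5.05) = 8.91 × 10^-6
Ka = [H+]²/(0.0119 − [H+]) = 8.91 × 10^-6
Assume [H+] ≪ 0.0119: [H+] ≈ √(8.91 × 10^-6 × 0.0119) = 3.26 × 10^-4 M
([H+]/C₀ = 2.7% < 5%, so the approximation holds.)
pH = −log(3.26 × 10^-4) = 3.49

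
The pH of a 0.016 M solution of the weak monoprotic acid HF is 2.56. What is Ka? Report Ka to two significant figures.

Ka = 5.7 × 10^-4

[H+] = 10^(-2.56) = 2.75 × 10^-3 M
At equilibrium [HA] = 0.016 − 2.75 × 10^-3 = 1.33 × 10^-2 M
Ka = [H+][A-]/[HA] = (2.75 × 10^-3)² / 1.33 × 10^-2 = 5.7 × 10^-4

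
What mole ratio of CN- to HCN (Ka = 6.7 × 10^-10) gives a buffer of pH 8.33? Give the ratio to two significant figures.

ratio = 0.14

pKa = -log(6.7 × 10^-10) = 9.174
pH = pKa + log(r) ⇒ log(r) = 8.33 − 9.174 = -0.844
r = [CN-]/[HCN] = 10^(-0.844) = 0.143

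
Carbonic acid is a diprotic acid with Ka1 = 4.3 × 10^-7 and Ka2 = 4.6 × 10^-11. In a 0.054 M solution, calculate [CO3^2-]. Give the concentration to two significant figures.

4.6 × 10^-11 M

First ionization gives [H+] ≈ [HCO3-] = 1.52 × 10^-4 M.
Second step: Ka2 = [H+][CO3^2-]/[HCO3-] ≈ [CO3^2-] (since [H+] ≈ [HCO3-]).
So [CO3^2-] ≈ Ka2.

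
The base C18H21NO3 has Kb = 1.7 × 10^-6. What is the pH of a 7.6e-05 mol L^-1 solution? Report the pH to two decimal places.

C18H21NO3 + H2O ⇌ C18H22NO3+ + OH-
Kb = x²/(7.6e-05 − x) = 1.7 × 10^-6
Here C₀/Kb ≈ 44.7, so the small-x approximation fails. Use the quadratic:
x = (−Kb + √(Kb² + 4·Kb·C₀))/2 = 1.05 × 10^-5 M
pOH = −log(1.05 × 10^-5) = 4.98; pH = 14.00 − 4.98 = 9.02

pH = 9.02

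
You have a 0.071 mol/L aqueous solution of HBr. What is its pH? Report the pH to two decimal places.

HBr is a strong acid and dissociates completely, so [H+] = 0.071 M.
pH = -log(0.071) = 1.15

pH = 1.15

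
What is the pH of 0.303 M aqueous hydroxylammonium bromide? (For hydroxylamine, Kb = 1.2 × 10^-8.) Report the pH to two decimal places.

NH3OH+ is the conjugate acid of the weak base NH2OH.
Ka = Kw/Kb = 1.0×10^-14 / 1.2 × 10^-8 = 8.33 × 10^-7
Ka = [H+]²/(0.303 − [H+]) = 8.33 × 10^-7
Neglecting [H+] in the denominator: [H+] = √(8.33 × 10^-7 × 0.303) = 5.02 × 10^-4 M
Check: 0.17% ionized — well under 5%, approximation valid.
pH = −log[H+] = −log(5.02 × 10^-4) = 3.30

pH = 3.30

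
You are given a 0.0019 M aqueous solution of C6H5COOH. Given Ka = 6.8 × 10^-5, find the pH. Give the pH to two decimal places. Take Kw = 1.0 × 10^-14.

C6H5COOH ⇌ C6H5COO- + H+
From the ICE table, Ka = x²/(0.0019 − x) = 6.8 × 10^-5.
The 5% rule fails; solving x² + Ka·x − Ka·C₀ = 0 exactly:
x = (−Ka + √(Ka² + 4·Ka·C₀))/2 = 3.27 × 10^-4 M
pH = −log[H+] = −log(3.27 × 10^-4) = 3.49

pH = 3.49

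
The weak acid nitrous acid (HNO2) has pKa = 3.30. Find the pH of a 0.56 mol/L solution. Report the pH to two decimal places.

pH = 1.78

HNO2 ⇌ NO2- + H+
Ka = 10^(−3.30) = 5.01 × 10^-4
Ka = [H+]²/(0.56 − [H+]) = 5.01 × 10^-4
Neglecting [H+] in the denominator: [H+] = √(5.01 × 10^-4 × 0.56) = 1.67 × 10^-2 M
pH = −log[H+] = −log(1.67 × 10^-2) = 1.78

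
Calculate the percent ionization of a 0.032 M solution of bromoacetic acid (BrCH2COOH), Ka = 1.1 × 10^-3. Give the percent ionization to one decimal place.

16.9%

BrCH2COOH ⇌ BrCH2COO- + H+; let x = [H+] at equilibrium.
Solve x² + 0.0011x − 3.52e-05 = 0 → x = 5.41 × 10^-3 M
Fraction ionized = 5.41 × 10^-3 / 0.032 = 0.1691 → 16.9%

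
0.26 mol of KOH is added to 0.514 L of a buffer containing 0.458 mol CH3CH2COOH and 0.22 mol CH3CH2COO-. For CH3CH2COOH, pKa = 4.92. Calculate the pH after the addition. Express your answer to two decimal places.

pH = 5.30

OH- converts CH3CH2COOH to CH3CH2COO-: CH3CH2COOH → 0.198 mol, CH3CH2COO- → 0.48 mol.
Henderson–Hasselbalch with mole ratio 0.48/0.198: pH = 4.92 + (+0.385)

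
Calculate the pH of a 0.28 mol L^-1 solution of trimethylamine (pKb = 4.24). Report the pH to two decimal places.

(CH3)3N + H2O ⇌ (CH3)3NH+ + OH-
Kb = 10^(−4.24) = 5.75 × 10^-5
Let x = [OH-] at equilibrium. Kb = x²/(0.28 − x).
Since Kb ≪ C₀, x ≈ √(Kb·C₀) = 4.01 × 10^-3 M.
Check: 1.4% ionized — well under 5%, approximation valid.
pOH = −log(4.01 × 10^-3) = 2.40; pH = 14.00 − 2.40 = 11.60

pH = 11.60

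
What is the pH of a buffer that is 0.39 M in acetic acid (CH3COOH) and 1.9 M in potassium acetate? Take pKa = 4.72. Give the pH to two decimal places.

Using pH = pKa + log([base]/[acid]) with [base]/[acid] = 1.9/0.39:
pH = 4.72 + (+0.688) = 5.41

pH = 5.41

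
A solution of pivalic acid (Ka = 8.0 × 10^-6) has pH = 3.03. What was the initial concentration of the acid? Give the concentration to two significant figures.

C₀ = 1.1 × 10^-1 M

[H+] = 10^(-3.03) = 9.33 × 10^-4 M = x
Ka = x²/(C₀ − x) ⇒ C₀ = x + x²/Ka
C₀ = 9.33 × 10^-4 + (9.33 × 10^-4)²/(8.0 × 10^-6) = 1.10 × 10^-1 M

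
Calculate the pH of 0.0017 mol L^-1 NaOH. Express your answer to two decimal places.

NaOH is a strong base; [OH-] = 0.0017 M.
pOH = -log(0.0017) = 2.77
pH = 14.00 - 2.77 = 11.23

pH = 11.23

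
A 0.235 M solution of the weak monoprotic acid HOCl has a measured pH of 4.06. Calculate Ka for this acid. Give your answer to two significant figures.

Ka = 3.2 × 10^-8

[H+] = 10^(-4.06) = 8.71 × 10^-5 M
At equilibrium [HA] = 0.235 − 8.71 × 10^-5 = 2.35 × 10^-1 M
Ka = [H+][A-]/[HA] = (8.71 × 10^-5)² / 2.35 × 10^-1 = 3.2 × 10^-8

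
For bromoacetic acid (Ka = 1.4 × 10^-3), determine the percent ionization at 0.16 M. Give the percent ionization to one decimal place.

8.9%

BrCH2COOH ⇌ BrCH2COO- + H+; let x = [H+] at equilibrium.
Ka = x²/(C₀ − x); solving the quadratic gives x = 1.43 × 10^-2 M.
Fraction ionized = 1.43 × 10^-2 / 0.16 = 0.0894 → 8.9%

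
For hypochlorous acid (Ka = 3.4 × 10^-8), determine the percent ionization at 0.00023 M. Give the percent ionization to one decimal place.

1.2%

HOCl ⇌ OCl- + H+; let x = [H+] at equilibrium.
x ≈ √(Ka·C₀) = √(3.4 × 10^-8 × 0.00023) = 2.80 × 10^-6 M
Fraction ionized = 2.80 × 10^-6 / 0.00023 = 0.0122 → 1.2%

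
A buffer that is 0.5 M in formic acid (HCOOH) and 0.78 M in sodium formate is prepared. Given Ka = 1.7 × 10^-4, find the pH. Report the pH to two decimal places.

pH = 3.96

pKa = −log(1.7 × 10^-4) = 3.770
Using pH = pKa + log([base]/[acid]) with [base]/[acid] = 0.78/0.5:
pH = 3.770 + (+0.193) = 3.96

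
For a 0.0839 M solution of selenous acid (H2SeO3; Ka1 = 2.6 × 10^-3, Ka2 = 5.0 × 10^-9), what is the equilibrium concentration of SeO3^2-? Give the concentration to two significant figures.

5.0 × 10^-9 M

First ionization gives [H+] ≈ [HSeO3-] = 1.35 × 10^-2 M.
Second step: Ka2 = [H+][SeO3^2-]/[HSeO3-] ≈ [SeO3^2-] (since [H+] ≈ [HSeO3-]).
So [SeO3^2-] ≈ Ka2.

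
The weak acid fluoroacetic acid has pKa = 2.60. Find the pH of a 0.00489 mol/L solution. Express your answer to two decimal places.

FCH2COOH ⇌ FCH2COO- + H+
Ka = 10^(−2.60) = 2.51 × 10^-3
From the ICE table, Ka = [H+]²/(0.00489 − [H+]) = 2.51 × 10^-3.
Here C₀/Ka ≈ 1.95, so the small-[H+] approximation fails. Use the quadratic:
[H+] = (−Ka + √(Ka² + 4·Ka·C₀))/2 = 2.47 × 10^-3 M
pH = −log[H+] = −log(2.47 × 10^-3) = 2.61

pH = 2.61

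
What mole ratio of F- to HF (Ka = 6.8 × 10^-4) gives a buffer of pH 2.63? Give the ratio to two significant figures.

pKa = -log(6.8 × 10^-4) = 3.167
pH = pKa + log(r) ⇒ log(r) = 2.63 − 3.167 = -0.537
r = [F-]/[HF] = 10^(-0.537) = 0.29

ratio = 0.29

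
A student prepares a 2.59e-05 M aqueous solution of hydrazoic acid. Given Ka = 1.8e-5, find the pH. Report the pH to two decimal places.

pH = 4.84

HN3 ⇌ N3- + H+
From the ICE table, Ka = [H+]²/(2.59e-05 − [H+]) = 1.8 × 10^-5.
[H+] is not negligible relative to C₀; solve [H+]² + 1.8e-05·[H+] − 4.66e-10 = 0.
[H+] = [−1.8e-05 + √(1.8e-05² + 1.86e-09)]/2 = 1.44 × 10^-5 M
pH = −log[H+] = −log(1.44 × 10^-5) = 4.84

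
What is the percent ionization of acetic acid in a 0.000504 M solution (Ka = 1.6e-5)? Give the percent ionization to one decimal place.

CH3COOH ⇌ CH3COO- + H+; let x = [H+] at equilibrium.
Ka = x²/(C₀ − x); solving the quadratic gives x = 8.22 × 10^-5 M.
Fraction ionized = 8.22 × 10^-5 / 0.000504 = 0.1631 → 16.3%

16.3%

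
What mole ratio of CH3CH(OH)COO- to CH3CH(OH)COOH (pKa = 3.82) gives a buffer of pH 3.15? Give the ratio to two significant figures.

ratio = 0.21

pH = pKa + log(r) ⇒ log(r) = 3.15 − 3.82 = -0.67
r = [CH3CH(OH)COO-]/[CH3CH(OH)COOH] = 10^(-0.67) = 0.214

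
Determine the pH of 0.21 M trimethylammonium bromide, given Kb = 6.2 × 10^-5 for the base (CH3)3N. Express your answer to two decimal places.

(CH3)3NH+ is the conjugate acid of the weak base (CH3)3N.
Ka = Kw/Kb = 1.0×10^-14 / 6.2 × 10^-5 = 1.61 × 10^-10
From the ICE table, Ka = [H+]²/(0.21 − [H+]) = 1.61 × 10^-10.
Assume [H+] ≪ 0.21: [H+] ≈ √(1.61 × 10^-10 × 0.21) = 5.81 × 10^-6 M
pH = −log(5.81 × 10^-6) = 5.24

pH = 5.24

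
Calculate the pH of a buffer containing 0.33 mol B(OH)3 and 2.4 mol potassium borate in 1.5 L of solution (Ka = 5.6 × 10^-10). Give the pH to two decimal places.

pH = 10.11

pKa = −log(5.6 × 10^-10) = 9.252
Henderson–Hasselbalch: pH = pKa + log([B(OH)4-]/[B(OH)3]) = 9.252 + log(2.4/0.33)
pH = 9.252 + (+0.862) = 10.11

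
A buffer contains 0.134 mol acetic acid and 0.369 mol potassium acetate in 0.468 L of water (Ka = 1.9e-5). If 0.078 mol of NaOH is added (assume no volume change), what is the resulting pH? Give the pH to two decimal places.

pH = 5.62

After neutralization: n(CH3COOH) = 0.056 mol, n(CH3COO-) = 0.447 mol.
pKa = −log(1.9 × 10^-5) = 4.721
pH = pKa + log([A⁻]/[HA]) = 4.721 + log(0.447/0.056) = 4.721 +0.902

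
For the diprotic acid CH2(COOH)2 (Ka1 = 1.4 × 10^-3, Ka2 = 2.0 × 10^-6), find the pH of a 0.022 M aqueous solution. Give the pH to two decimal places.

Since Ka1 ≫ Ka2, the first ionization dominates [H+].
Ka1 = x²/(0.022 − x) = 1.4 × 10^-3
Solving the quadratic: x = (−Ka1 + √(Ka1² + 4·Ka1·C₀))/2 = 4.89 × 10^-3 M
pH = −log(4.89 × 10^-3) = 2.31

pH = 2.31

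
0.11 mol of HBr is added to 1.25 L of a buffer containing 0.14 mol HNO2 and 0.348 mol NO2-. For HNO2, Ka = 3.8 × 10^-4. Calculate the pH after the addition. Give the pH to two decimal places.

pH = 3.40

Added H+ converts NO2- to HNO2: HNO2 → 0.25 mol, NO2- → 0.238 mol.
pKa = −log(3.8 × 10^-4) = 3.420
pH = pKa + log([A⁻]/[HA]) = 3.420 + log(0.238/0.25) = 3.420 -0.021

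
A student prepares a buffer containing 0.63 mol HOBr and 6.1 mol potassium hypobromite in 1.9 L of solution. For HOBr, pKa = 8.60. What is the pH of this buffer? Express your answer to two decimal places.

pH = 9.59

Henderson–Hasselbalch: pH = pKa + log([OBr-]/[HOBr]) = 8.60 + log(6.1/0.63)
pH = 8.60 + (+0.986) = 9.59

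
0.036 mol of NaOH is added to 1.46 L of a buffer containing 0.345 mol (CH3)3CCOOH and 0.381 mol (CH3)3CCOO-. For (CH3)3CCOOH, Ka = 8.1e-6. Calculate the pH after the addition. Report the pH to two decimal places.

pH = 5.22

OH- converts (CH3)3CCOOH to (CH3)3CCOO-: (CH3)3CCOOH → 0.309 mol, (CH3)3CCOO- → 0.417 mol.
pKa = −log(8.1 × 10^-6) = 5.092
pH = pKa + log(n_(CH3)3CCOO-/n_(CH3)3CCOOH) = 5.092 + log(0.417/0.309) = 5.092 + (+0.130)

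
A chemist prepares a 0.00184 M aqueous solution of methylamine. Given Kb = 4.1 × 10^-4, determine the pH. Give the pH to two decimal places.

CH3NH2 + H2O ⇌ CH3NH3+ + OH-
Kb = [OH-]²/(0.00184 − [OH-]) = 4.1 × 10^-4
[OH-] is not negligible relative to C₀; solve [OH-]² + 0.00041·[OH-] − 7.54e-07 = 0.
[OH-] = [−0.00041 + √(0.00041² + 3.02e-06)]/2 = 6.87 × 10^-4 M
pOH = −log(6.87 × 10^-4) = 3.16; pH = 14.00 − 3.16 = 10.84

pH = 10.84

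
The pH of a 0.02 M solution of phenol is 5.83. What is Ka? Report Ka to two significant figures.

[H+] = 10^(-5.83) = 1.48 × 10^-6 M
At equilibrium [HA] = 0.02 − 1.48 × 10^-6 = 2.00 × 10^-2 M
Ka = [H+][A-]/[HA] = (1.48 × 10^-6)² / 2.00 × 10^-2 = 1.1 × 10^-10

Ka = 1.1 × 10^-10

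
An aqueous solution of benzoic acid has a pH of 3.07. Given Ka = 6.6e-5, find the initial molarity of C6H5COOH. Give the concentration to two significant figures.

[H+] = 10^(-3.07) = 8.51 × 10^-4 M = x
Ka = x²/(C₀ − x) ⇒ C₀ = x + x²/Ka
C₀ = 8.51 × 10^-4 + (8.51 × 10^-4)²/(6.6 × 10^-5) = 1.18 × 10^-2 M

C₀ = 1.2 × 10^-2 M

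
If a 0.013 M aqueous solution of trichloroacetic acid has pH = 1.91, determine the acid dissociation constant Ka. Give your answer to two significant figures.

Ka = 2.2 × 10^-1

[H+] = 10^(-1.91) = 1.23 × 10^-2 M
At equilibrium [HA] = 0.013 − 1.23 × 10^-2 = 7.00 × 10^-4 M
Ka = [H+][A-]/[HA] = (1.23 × 10^-2)² / 7.00 × 10^-4 = 2.2 × 10^-1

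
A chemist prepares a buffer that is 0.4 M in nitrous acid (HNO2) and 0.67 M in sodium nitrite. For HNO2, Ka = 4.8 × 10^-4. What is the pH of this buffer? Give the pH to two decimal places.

pKa = −log(4.8 × 10^-4) = 3.319
Using pH = pKa + log([base]/[acid]) with [base]/[acid] = 0.67/0.4:
pH = 3.319 + (+0.224) = 3.54

pH = 3.54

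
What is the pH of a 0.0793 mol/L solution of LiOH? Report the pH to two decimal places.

pH = 12.90

LiOH is a strong base; [OH-] = 0.0793 M.
pOH = -log(0.0793) = 1.10
pH = 14.00 - 1.10 = 12.90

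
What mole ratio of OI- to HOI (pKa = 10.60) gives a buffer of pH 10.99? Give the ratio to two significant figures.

pH = pKa + log(r) ⇒ log(r) = 10.99 − 10.60 = +0.39
r = [OI-]/[HOI] = 10^(+0.39) = 2.45

ratio = 2.5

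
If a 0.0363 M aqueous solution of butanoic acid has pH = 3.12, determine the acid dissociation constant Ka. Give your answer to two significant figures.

[H+] = 10^(-3.12) = 7.59 × 10^-4 M
At equilibrium [HA] = 0.0363 − 7.59 × 10^-4 = 3.55 × 10^-2 M
Ka = [H+][A-]/[HA] = (7.59 × 10^-4)² / 3.55 × 10^-2 = 1.6 × 10^-5

Ka = 1.6 × 10^-5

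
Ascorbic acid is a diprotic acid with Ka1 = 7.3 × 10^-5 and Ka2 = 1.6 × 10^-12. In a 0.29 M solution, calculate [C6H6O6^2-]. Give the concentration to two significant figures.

1.6 × 10^-12 M

First ionization gives [H+] ≈ [HC6H6O6-] = 4.60 × 10^-3 M.
Second step: Ka2 = [H+][C6H6O6^2-]/[HC6H6O6-] ≈ [C6H6O6^2-] (since [H+] ≈ [HC6H6O6-]).
So [C6H6O6^2-] ≈ Ka2.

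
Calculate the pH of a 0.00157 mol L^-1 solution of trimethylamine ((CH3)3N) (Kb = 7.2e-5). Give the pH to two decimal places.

pH = 10.48

(CH3)3N + H2O ⇌ (CH3)3NH+ + OH-
Kb = x²/(0.00157 − x) = 7.2 × 10^-5
Here C₀/Kb ≈ 21.8, so the small-x approximation fails. Use the quadratic:
x = [−7.2e-05 + √(7.2e-05² + 4.52e-07)]/2 = 3.02 × 10^-4 M
pOH = 3.52, so pH = 14.00 − pOH = 10.48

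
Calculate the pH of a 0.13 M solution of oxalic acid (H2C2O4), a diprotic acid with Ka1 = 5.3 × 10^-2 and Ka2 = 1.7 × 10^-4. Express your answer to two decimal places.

pH = 1.22

Ka1 ≫ Ka2, so treat the first dissociation as the only significant source of H+.
Ka1 = x²/(0.13 − x) = 5.3 × 10^-2
Solving the quadratic: x = (−Ka1 + √(Ka1² + 4·Ka1·C₀))/2 = 6.06 × 10^-2 M
pH = −log(6.06 × 10^-2) = 1.22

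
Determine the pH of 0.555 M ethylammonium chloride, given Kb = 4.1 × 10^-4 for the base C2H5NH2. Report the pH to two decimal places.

C2H5NH3+ is the conjugate acid of the weak base C2H5NH2.
Ka = Kw/Kb = 1.0×10^-14 / 4.1 × 10^-4 = 2.44 × 10^-11
Let x = [H+] at equilibrium. Ka = x²/(0.555 − x).
Assume x ≪ 0.555: x ≈ √(2.44 × 10^-11 × 0.555) = 3.68 × 10^-6 M
Check: 0.00066% ionized — well under 5%, approximation valid.
pH = −log[H+] = −log(3.68 × 10^-6) = 5.43

pH = 5.43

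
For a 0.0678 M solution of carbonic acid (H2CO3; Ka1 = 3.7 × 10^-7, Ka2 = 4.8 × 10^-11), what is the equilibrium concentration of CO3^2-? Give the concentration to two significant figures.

4.8 × 10^-11 M

First ionization gives [H+] ≈ [HCO3-] = 1.58 × 10^-4 M.
Second step: Ka2 = [H+][CO3^2-]/[HCO3-] ≈ [CO3^2-] (since [H+] ≈ [HCO3-]).
So [CO3^2-] ≈ Ka2.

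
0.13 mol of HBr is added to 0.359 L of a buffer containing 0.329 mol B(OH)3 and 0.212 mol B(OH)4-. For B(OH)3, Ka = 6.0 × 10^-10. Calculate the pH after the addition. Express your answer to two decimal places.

After neutralization: n(B(OH)3) = 0.459 mol, n(B(OH)4-) = 0.082 mol.
pKa = −log(6.0 × 10^-10) = 9.222
Henderson–Hasselbalch with mole ratio 0.082/0.459: pH = 9.222 + (-0.748)

pH = 8.47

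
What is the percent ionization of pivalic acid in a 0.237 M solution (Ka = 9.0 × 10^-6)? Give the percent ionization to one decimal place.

0.6%

(CH3)3CCOOH ⇌ (CH3)3CCOO- + H+; let x = [H+] at equilibrium.
x ≈ √(Ka·C₀) = √(9.0 × 10^-6 × 0.237) = 1.46 × 10^-3 M
% ionization = x/C₀ × 100% = 1.46 × 10^-3/0.237 × 100% = 0.6%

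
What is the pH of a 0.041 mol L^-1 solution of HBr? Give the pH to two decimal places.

pH = 1.39

HBr is a strong acid and dissociates completely, so [H+] = 0.041 M.
pH = -log(0.041) = 1.39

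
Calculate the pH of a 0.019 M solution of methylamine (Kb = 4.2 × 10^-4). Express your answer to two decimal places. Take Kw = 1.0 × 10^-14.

pH = 11.42

CH3NH2 + H2O ⇌ CH3NH3+ + OH-
From the ICE table, Kb = [OH-]²/(0.019 − [OH-]) = 4.2 × 10^-4.
The 5% rule fails; solving [OH-]² + Kb·[OH-] − Kb·C₀ = 0 exactly:
[OH-] = [−0.00042 + √(0.00042² + 3.19e-05)]/2 = 2.62 × 10^-3 M
pOH = 2.58, so pH = 14.00 − pOH = 11.42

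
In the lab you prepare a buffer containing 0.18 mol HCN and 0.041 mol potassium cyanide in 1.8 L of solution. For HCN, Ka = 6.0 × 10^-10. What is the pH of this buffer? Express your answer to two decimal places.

pH = 8.58

pKa = −log(6.0 × 10^-10) = 9.222
Using pH = pKa + log([base]/[acid]) with [base]/[acid] = 0.041/0.18:
pH = 9.222 + (-0.642) = 8.58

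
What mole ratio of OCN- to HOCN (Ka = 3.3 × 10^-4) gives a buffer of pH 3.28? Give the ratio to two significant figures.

pKa = -log(3.3 × 10^-4) = 3.481
pH = pKa + log(r) ⇒ log(r) = 3.28 − 3.481 = -0.201
r = [OCN-]/[HOCN] = 10^(-0.201) = 0.63

ratio = 0.63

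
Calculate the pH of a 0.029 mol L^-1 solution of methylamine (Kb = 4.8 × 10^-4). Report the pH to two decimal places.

pH = 11.54

CH3NH2 + H2O ⇌ CH3NH3+ + OH-
From the ICE table, Kb = [OH-]²/(0.029 − [OH-]) = 4.8 × 10^-4.
[OH-] is not negligible relative to C₀; solve [OH-]² + 0.00048·[OH-] − 1.39e-05 = 0.
[OH-] = [−0.00048 + √(0.00048² + 5.57e-05)]/2 = 3.50 × 10^-3 M
pOH = 2.46, so pH = 14.00 − pOH = 11.54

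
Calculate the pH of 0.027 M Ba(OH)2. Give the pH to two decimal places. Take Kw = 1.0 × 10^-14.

Ba(OH)2 is a strong base (each formula unit releases 2 OH-); [OH-] = 0.054 M.
pOH = -log(0.054) = 1.27
pH = 14.00 - 1.27 = 12.73

pH = 12.73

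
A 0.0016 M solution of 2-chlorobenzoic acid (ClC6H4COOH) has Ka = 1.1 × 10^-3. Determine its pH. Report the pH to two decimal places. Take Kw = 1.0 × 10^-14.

pH = 3.05

ClC6H4COOH ⇌ ClC6H4COO- + H+
From the ICE table, Ka = [H+]²/(0.0016 − [H+]) = 1.1 × 10^-3.
The 5% rule fails; solving [H+]² + Ka·[H+] − Ka·C₀ = 0 exactly:
[H+] = (−Ka + √(Ka² + 4·Ka·C₀))/2 = 8.86 × 10^-4 M
pH = −log(8.86 × 10^-4) = 3.05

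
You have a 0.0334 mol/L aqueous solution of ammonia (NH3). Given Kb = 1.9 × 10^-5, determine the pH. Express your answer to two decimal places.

NH3 + H2O ⇌ NH4+ + OH-
Kb = [OH-]²/(0.0334 − [OH-]) = 1.9 × 10^-5
Assume [OH-] ≪ 0.0334: [OH-] ≈ √(1.9 × 10^-5 × 0.0334) = 7.97 × 10^-4 M
([OH-]/C₀ = 2.4% < 5%, so the approximation holds.)
pOH = 3.10, so pH = 14.00 − pOH = 10.90

pH = 10.90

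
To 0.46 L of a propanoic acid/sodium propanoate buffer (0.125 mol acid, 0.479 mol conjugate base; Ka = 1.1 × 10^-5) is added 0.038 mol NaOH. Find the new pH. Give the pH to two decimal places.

pH = 5.73

OH- converts CH3CH2COOH to CH3CH2COO-: CH3CH2COOH → 0.087 mol, CH3CH2COO- → 0.517 mol.
pKa = −log(1.1 × 10^-5) = 4.959
Henderson–Hasselbalch with mole ratio 0.517/0.087: pH = 4.959 + (+0.774)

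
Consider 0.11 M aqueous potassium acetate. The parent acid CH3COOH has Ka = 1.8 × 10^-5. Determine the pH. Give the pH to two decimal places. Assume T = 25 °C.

CH3COO- is the conjugate base of the weak acid CH3COOH.
Kb = Kw/Ka = 1.0×10^-14 / 1.8 × 10^-5 = 5.56 × 10^-10
Kb = x²/(0.11 − x) = 5.56 × 10^-10
Assume x ≪ 0.11: x ≈ √(5.56 × 10^-10 × 0.11) = 7.82 × 10^-6 M
Check: 0.0071% ionized — well under 5%, approximation valid.
pOH = 5.11, so pH = 14.00 − pOH = 8.89

pH = 8.89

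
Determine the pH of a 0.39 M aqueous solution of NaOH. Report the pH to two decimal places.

NaOH is a strong base; [OH-] = 0.39 M.
pOH = -log(0.39) = 0.41
pH = 14.00 - 0.41 = 13.59

pH = 13.59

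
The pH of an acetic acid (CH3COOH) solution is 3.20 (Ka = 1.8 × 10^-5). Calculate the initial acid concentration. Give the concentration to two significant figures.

C₀ = 2.3 × 10^-2 M

[H+] = 10^(-3.20) = 6.31 × 10^-4 M = x
Ka = x²/(C₀ − x) ⇒ C₀ = x + x²/Ka
C₀ = 6.31 × 10^-4 + (6.31 × 10^-4)²/(1.8 × 10^-5) = 2.28 × 10^-2 M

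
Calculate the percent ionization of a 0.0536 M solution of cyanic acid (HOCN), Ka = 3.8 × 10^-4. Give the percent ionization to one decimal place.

8.1%

HOCN ⇌ OCN- + H+; let x = [H+] at equilibrium.
Ka = x²/(C₀ − x); solving the quadratic gives x = 4.33 × 10^-3 M.
Fraction ionized = 4.33 × 10^-3 / 0.0536 = 0.0808 → 8.1%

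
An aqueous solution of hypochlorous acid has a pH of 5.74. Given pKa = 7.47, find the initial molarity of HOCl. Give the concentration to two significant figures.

C₀ = 1.0 × 10^-4 M

[H+] = 10^(-5.74) = 1.82 × 10^-6 M = x
Ka = 10^(−7.47) = 3.39 × 10^-8
Ka = x²/(C₀ − x) ⇒ C₀ = x + x²/Ka
C₀ = 1.82 × 10^-6 + (1.82 × 10^-6)²/(3.39 × 10^-8) = 9.95 × 10^-5 M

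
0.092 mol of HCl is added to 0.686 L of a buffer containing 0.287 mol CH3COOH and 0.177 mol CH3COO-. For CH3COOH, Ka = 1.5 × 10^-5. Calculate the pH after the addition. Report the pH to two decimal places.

After neutralization: n(CH3COOH) = 0.379 mol, n(CH3COO-) = 0.085 mol.
pKa = −log(1.5 × 10^-5) = 4.824
pH = pKa + log(n_CH3COO-/n_CH3COOH) = 4.824 + log(0.085/0.379) = 4.824 + (-0.649)

pH = 4.17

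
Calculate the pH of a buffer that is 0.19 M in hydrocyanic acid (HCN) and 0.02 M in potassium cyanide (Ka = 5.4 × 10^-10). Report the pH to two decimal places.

pH = 8.29

pKa = −log(5.4 × 10^-10) = 9.268
Henderson–Hasselbalch: pH = pKa + log([CN-]/[HCN]) = 9.268 + log(0.02/0.19)
pH = 9.268 + (-0.978) = 8.29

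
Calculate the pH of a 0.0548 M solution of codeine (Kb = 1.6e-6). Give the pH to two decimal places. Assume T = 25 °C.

C18H21NO3 + H2O ⇌ C18H22NO3+ + OH-
From the ICE table, Kb = [OH-]²/(0.0548 − [OH-]) = 1.6 × 10^-6.
Neglecting [OH-] in the denominator: [OH-] = √(1.6 × 10^-6 × 0.0548) = 2.96 × 10^-4 M
([OH-]/C₀ = 0.54% < 5%, so the approximation holds.)
pOH = 3.53, so pH = 14.00 − pOH = 10.47

pH = 10.47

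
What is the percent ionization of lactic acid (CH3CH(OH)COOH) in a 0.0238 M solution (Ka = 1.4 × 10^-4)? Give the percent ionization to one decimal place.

CH3CH(OH)COOH ⇌ CH3CH(OH)COO- + H+; let x = [H+] at equilibrium.
Ka = x²/(C₀ − x); solving the quadratic gives x = 1.76 × 10^-3 M.
Fraction ionized = 1.76 × 10^-3 / 0.0238 = 0.0739 → 7.4%

7.4%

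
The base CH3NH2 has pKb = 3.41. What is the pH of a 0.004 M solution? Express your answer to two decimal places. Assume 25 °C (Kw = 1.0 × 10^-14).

CH3NH2 + H2O ⇌ CH3NH3+ + OH-
Kb = 10^(−3.41) = 3.89 × 10^-4
From the ICE table, Kb = [OH-]²/(0.004 − [OH-]) = 3.89 × 10^-4.
Here C₀/Kb ≈ 10.3, so the small-[OH-] approximation fails. Use the quadratic:
[OH-] = [−0.000389 + √(0.000389² + 6.22e-06)]/2 = 1.07 × 10^-3 M
pOH = 2.97, so pH = 14.00 − pOH = 11.03

pH = 11.03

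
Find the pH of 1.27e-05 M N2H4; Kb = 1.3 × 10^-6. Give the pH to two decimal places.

N2H4 + H2O ⇌ N2H5+ + OH-
Kb = [OH-]²/(1.27e-05 − [OH-]) = 1.3 × 10^-6
Here C₀/Kb ≈ 9.77, so the small-[OH-] approximation fails. Use the quadratic:
[OH-] = [−1.3e-06 + √(1.3e-06² + 6.6e-11)]/2 = 3.46 × 10^-6 M
pOH = −log(3.46 × 10^-6) = 5.46; pH = 14.00 − 5.46 = 8.54

pH = 8.54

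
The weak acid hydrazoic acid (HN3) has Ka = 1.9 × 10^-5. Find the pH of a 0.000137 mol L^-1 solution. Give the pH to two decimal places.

HN3 ⇌ N3- + H+
From the ICE table, Ka = [H+]²/(0.000137 − [H+]) = 1.9 × 10^-5.
Here C₀/Ka ≈ 7.21, so the small-[H+] approximation fails. Use the quadratic:
[H+] = [−1.9e-05 + √(1.9e-05² + 1.04e-08)]/2 = 4.24 × 10^-5 M
pH = −log[H+] = −log(4.24 × 10^-5) = 4.37

pH = 4.37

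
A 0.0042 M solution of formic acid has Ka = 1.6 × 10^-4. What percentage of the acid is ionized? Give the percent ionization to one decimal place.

17.7%

HCOOH ⇌ HCOO- + H+; let x = [H+] at equilibrium.
Solve x² + 0.00016x − 6.72e-07 = 0 → x = 7.44 × 10^-4 M
Fraction ionized = 7.44 × 10^-4 / 0.0042 = 0.1771 → 17.7%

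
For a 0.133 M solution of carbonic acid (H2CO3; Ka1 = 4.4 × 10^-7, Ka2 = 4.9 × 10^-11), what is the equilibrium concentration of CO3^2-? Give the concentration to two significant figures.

First ionization gives [H+] ≈ [HCO3-] = 2.42 × 10^-4 M.
Second step: Ka2 = [H+][CO3^2-]/[HCO3-] ≈ [CO3^2-] (since [H+] ≈ [HCO3-]).
So [CO3^2-] ≈ Ka2.

4.9 × 10^-11 M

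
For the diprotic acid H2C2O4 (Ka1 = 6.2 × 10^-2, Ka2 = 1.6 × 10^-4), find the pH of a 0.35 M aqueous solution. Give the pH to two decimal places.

Since Ka1 ≫ Ka2, the first ionization dominates [H+].
Ka1 = x²/(0.35 − x) = 6.2 × 10^-2
Solving the quadratic: x = (−Ka1 + √(Ka1² + 4·Ka1·C₀))/2 = 1.20 × 10^-1 M
pH = −log(1.20 × 10^-1) = 0.92

pH = 0.92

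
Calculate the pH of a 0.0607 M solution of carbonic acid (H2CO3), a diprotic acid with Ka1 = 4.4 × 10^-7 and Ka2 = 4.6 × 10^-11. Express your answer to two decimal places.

Since Ka1 ≫ Ka2, the first ionization dominates [H+].
Ka1 = x²/(0.0607 − x) = 4.4 × 10^-7
x ≈ √(4.4 × 10^-7 × 0.0607) = 1.63 × 10^-4 M
pH = −log(1.63 × 10^-4) = 3.79

pH = 3.79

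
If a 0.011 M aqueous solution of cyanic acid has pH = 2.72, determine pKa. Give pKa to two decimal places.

[H+] = 10^(-2.72) = 1.91 × 10^-3 M
At equilibrium [HA] = 0.011 − 1.91 × 10^-3 = 9.09 × 10^-3 M
Ka = [H+][A-]/[HA] = (1.91 × 10^-3)² / 9.09 × 10^-3 = 4.01 × 10^-4
pKa = -log(4.01 × 10^-4) = 3.40

pKa = 3.40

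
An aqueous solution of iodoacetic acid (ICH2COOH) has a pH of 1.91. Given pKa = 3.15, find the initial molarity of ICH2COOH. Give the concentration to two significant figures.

C₀ = 2.3 × 10^-1 M

[H+] = 10^(-1.91) = 1.23 × 10^-2 M = x
Ka = 10^(−3.15) = 7.08 × 10^-4
Ka = x²/(C₀ − x) ⇒ C₀ = x + x²/Ka
C₀ = 1.23 × 10^-2 + (1.23 × 10^-2)²/(7.08 × 10^-4) = 2.26 × 10^-1 M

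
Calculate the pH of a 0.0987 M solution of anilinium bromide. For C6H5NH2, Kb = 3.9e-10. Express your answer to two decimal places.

pH = 2.80

C6H5NH3+ is the conjugate acid of the weak base C6H5NH2.
Ka = Kw/Kb = 1.0×10^-14 / 3.9 × 10^-10 = 2.56 × 10^-5
Let x = [H+] at equilibrium. Ka = x²/(0.0987 − x).
Since Ka ≪ C₀, x ≈ √(Ka·C₀) = 1.59 × 10^-3 M.
(x/C₀ = 1.6% < 5%, so the approximation holds.)
pH = −log[H+] = −log(1.59 × 10^-3) = 2.80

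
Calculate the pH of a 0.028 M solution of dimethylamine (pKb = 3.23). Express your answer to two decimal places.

pH = 11.58

(CH3)2NH + H2O ⇌ (CH3)2NH2+ + OH-
Kb = 10^(−3.23) = 5.89 × 10^-4
From the ICE table, Kb = [OH-]²/(0.028 − [OH-]) = 5.89 × 10^-4.
The 5% rule fails; solving [OH-]² + Kb·[OH-] − Kb·C₀ = 0 exactly:
[OH-] = (−Kb + √(Kb² + 4·Kb·C₀))/2 = 3.78 × 10^-3 M
pOH = −log(3.78 × 10^-3) = 2.42; pH = 14.00 − 2.42 = 11.58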